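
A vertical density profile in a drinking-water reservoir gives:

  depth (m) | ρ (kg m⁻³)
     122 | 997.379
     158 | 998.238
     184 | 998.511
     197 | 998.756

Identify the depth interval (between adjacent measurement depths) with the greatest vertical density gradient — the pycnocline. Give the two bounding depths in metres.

Compute the density gradient over each adjacent pair:
  122–158 m: Δρ/Δz = 0.859/36 = 0.024 kg m⁻⁴
  158–184 m: Δρ/Δz = 0.273/26 = 0.011 kg m⁻⁴
  184–197 m: Δρ/Δz = 0.245/13 = 0.019 kg m⁻⁴
The largest gradient is in the 122–158 m interval — the pycnocline.

122–158 m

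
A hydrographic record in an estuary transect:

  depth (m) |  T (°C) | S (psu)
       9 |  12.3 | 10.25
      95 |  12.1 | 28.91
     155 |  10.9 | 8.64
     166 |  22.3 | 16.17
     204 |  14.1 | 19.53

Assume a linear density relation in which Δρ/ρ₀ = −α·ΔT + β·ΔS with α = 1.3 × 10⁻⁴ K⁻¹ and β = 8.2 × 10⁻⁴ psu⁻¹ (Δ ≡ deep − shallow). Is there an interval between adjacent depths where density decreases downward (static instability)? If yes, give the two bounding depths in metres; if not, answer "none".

95–155 m

Evaluate Δρ/ρ₀ = −αΔT + βΔS across each adjacent pair:
  9–95 m: −αΔT+βΔS = −(1.3 × 10⁻⁴)(-0.2)+(8.2 × 10⁻⁴)(+18.66) = 0.015 → stable
  95–155 m: −αΔT+βΔS = −(1.3 × 10⁻⁴)(-1.2)+(8.2 × 10⁻⁴)(-20.27) = -0.016 → UNSTABLE
  155–166 m: −αΔT+βΔS = −(1.3 × 10⁻⁴)(+11.4)+(8.2 × 10⁻⁴)(+7.53) = 4.7 × 10⁻³ → stable
  166–204 m: −αΔT+βΔS = −(1.3 × 10⁻⁴)(-8.2)+(8.2 × 10⁻⁴)(+3.36) = 3.8 × 10⁻³ → stable
The 95–155 m interval has Δρ < 0: lighter water underlies denser water.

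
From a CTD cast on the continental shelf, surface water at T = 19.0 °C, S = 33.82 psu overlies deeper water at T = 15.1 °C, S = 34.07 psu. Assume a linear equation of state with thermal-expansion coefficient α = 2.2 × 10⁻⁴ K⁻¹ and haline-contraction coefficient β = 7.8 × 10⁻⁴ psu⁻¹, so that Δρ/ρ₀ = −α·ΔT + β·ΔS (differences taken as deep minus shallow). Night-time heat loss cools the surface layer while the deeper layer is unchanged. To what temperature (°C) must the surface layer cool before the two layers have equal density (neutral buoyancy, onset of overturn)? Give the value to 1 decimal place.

Neutral buoyancy requires Δρ = 0, i.e. −α(T_deep − T_surf′) + β(S_deep − S_surf) = 0.
T_surf′ = T_deep − (β/α)·ΔS = 15.1 − (7.8 × 10⁻⁴/2.2 × 10⁻⁴)·(+0.25) = 14.214 °C.
Cooling required: 19.0 − (14.214) = 4.786 °C.

14.2 °C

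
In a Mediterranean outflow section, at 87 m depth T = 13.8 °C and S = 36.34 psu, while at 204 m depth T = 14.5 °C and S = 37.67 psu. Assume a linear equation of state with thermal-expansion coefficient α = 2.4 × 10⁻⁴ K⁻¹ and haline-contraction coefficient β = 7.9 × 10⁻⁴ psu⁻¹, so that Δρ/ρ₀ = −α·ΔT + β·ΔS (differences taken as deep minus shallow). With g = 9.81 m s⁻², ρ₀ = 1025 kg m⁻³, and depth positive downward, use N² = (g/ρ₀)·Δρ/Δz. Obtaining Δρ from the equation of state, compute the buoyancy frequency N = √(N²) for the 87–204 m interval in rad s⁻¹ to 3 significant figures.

ΔT = +0.7 K, ΔS = +1.33 psu (deep − shallow).
Δρ/ρ₀ = −αΔT + βΔS = -1.68 × 10⁻⁴ + 1.0507 × 10⁻³ = 8.827 × 10⁻⁴, so Δρ ≈ 0.9048 kg m⁻³.
N² = (g/ρ₀)·Δρ/Δz = g·(Δρ/ρ₀)/Δz = 9.81 × 8.827 × 10⁻⁴ / 117 = 7.4011 × 10⁻⁵ s⁻².
N = √(7.4011 × 10⁻⁵) = 8.6030 × 10⁻³ rad s⁻¹ ≈ 8.60 × 10⁻³ rad s⁻¹.

8.60 × 10⁻³ rad s⁻¹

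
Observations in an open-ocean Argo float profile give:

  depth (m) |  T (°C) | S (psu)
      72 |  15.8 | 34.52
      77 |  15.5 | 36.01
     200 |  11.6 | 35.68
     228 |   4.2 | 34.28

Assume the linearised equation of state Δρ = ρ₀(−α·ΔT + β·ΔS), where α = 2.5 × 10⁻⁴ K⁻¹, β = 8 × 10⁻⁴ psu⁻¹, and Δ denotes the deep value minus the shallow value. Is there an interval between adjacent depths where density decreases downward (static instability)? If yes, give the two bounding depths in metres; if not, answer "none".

none

Evaluate Δρ/ρ₀ = −αΔT + βΔS across each adjacent pair:
  72–77 m: −αΔT+βΔS = −(2.5 × 10⁻⁴)(-0.3)+(8 × 10⁻⁴)(+1.49) = 1.3 × 10⁻³ → stable
  77–200 m: −αΔT+βΔS = −(2.5 × 10⁻⁴)(-3.9)+(8 × 10⁻⁴)(-0.33) = 7.1 × 10⁻⁴ → stable
  200–228 m: −αΔT+βΔS = −(2.5 × 10⁻⁴)(-7.4)+(8 × 10⁻⁴)(-1.40) = 7.3 × 10⁻⁴ → stable
Every interval has Δρ > 0: the column is stably stratified throughout.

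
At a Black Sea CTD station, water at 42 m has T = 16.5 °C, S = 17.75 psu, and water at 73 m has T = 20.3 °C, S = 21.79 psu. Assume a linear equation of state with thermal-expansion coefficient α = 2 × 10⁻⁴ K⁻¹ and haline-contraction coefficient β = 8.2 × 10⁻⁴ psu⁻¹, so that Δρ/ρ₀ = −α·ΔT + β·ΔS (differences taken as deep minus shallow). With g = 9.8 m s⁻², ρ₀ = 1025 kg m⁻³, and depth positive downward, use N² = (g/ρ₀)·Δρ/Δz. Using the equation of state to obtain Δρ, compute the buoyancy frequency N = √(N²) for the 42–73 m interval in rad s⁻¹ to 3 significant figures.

0.0284 rad s⁻¹

ΔT = +3.8 K, ΔS = +4.04 psu (deep − shallow).
Δρ/ρ₀ = −αΔT + βΔS = -7.60 × 10⁻⁴ + 3.3128 × 10⁻³ = 2.5528 × 10⁻³, so Δρ ≈ 2.617 kg m⁻³.
N² = (g/ρ₀)·Δρ/Δz = g·(Δρ/ρ₀)/Δz = 9.8 × 2.5528 × 10⁻³ / 31 = 8.0701 × 10⁻⁴ s⁻².
N = √(8.0701 × 10⁻⁴) = 0.028408 rad s⁻¹ ≈ 0.0284 rad s⁻¹.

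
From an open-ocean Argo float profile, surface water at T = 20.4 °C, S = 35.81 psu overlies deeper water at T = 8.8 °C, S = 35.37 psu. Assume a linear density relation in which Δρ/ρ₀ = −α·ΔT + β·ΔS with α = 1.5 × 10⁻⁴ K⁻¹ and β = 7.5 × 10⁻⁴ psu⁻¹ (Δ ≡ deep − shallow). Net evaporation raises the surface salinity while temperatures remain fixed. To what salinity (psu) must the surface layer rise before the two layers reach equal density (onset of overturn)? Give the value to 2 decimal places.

Neutral buoyancy requires −α(T_deep − T_surf) + β(S_deep − S_surf′) = 0.
S_surf′ = S_deep − (α/β)·ΔT = 35.37 − (1.5 × 10⁻⁴/7.5 × 10⁻⁴)·(-11.6) = 37.6900 psu.
Increase required: 37.6900 − 35.81 = 1.8800 psu.

37.69 psu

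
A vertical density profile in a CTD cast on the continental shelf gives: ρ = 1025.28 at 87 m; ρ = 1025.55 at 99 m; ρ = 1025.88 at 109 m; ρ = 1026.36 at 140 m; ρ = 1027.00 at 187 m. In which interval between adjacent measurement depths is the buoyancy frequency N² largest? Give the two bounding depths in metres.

Compute the density gradient over each adjacent pair:
  87–99 m: Δρ/Δz = 0.27/12 = 0.023 kg m⁻⁴
  99–109 m: Δρ/Δz = 0.33/10 = 0.033 kg m⁻⁴
  109–140 m: Δρ/Δz = 0.48/31 = 0.015 kg m⁻⁴
  140–187 m: Δρ/Δz = 0.64/47 = 0.014 kg m⁻⁴
The largest gradient is in the 99–109 m interval — the pycnocline.

99–109 m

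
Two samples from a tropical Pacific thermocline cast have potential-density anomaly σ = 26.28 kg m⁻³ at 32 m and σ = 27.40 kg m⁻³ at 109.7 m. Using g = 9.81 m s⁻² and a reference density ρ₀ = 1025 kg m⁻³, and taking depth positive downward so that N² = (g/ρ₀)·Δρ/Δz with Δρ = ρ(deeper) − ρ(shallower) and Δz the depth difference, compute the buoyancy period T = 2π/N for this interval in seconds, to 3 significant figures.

535 s

Δρ = 1027.40 − 1026.28 = 1.12 kg m⁻³ over Δz = 109.7 − 32 = 77.7 m.
N² = (9.81/1025) × (1.12/77.7) = 1.3796 × 10⁻⁴ s⁻².
N = √(1.3796 × 10⁻⁴) = 0.011746 rad s⁻¹, so T = 2π/N = 534.92 s ≈ 535 s.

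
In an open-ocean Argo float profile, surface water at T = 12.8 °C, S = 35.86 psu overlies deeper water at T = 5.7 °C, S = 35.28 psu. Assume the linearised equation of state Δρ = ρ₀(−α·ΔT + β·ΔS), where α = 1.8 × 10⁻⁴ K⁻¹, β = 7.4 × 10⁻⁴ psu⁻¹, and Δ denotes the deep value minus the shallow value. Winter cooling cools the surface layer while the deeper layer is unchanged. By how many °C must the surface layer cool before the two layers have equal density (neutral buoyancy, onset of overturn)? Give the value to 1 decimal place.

4.7 °C

Neutral buoyancy requires Δρ = 0, i.e. −α(T_deep − T_surf′) + β(S_deep − S_surf) = 0.
T_surf′ = T_deep − (β/α)·ΔS = 5.7 − (7.4 × 10⁻⁴/1.8 × 10⁻⁴)·(-0.58) = 8.084 °C.
Cooling required: 12.8 − (8.084) = 4.716 °C.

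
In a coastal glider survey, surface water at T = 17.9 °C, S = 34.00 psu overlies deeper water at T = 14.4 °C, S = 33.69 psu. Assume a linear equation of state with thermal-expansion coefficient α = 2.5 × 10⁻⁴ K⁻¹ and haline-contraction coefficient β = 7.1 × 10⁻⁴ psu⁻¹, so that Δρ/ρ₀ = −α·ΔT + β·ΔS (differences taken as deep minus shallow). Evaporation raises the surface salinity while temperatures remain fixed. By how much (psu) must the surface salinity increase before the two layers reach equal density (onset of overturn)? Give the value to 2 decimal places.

Neutral buoyancy requires −α(T_deep − T_surf) + β(S_deep − S_surf′) = 0.
S_surf′ = S_deep − (α/β)·ΔT = 33.69 − (2.5 × 10⁻⁴/7.1 × 10⁻⁴)·(-3.5) = 34.9224 psu.
Increase required: 34.9224 − 34.00 = 0.9224 psu.

0.92 psu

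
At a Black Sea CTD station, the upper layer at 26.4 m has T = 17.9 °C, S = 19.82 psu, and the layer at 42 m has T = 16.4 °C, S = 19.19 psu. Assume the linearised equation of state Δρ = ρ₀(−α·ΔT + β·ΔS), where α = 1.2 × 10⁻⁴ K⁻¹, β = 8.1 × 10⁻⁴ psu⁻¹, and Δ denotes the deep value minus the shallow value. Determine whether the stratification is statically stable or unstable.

unstable

ΔT = 16.4 − 17.9 = -1.5 K and ΔS = 19.19 − 19.82 = -0.63 psu (deep − shallow).
−αΔT = 1.80 × 10⁻⁴; βΔS = -5.103 × 10⁻⁴; sum Δρ/ρ₀ = -3.303 × 10⁻⁴.
Δρ/ρ₀ < 0, so Δρ < 0: deeper water is lighter → statically unstable; the column would overturn.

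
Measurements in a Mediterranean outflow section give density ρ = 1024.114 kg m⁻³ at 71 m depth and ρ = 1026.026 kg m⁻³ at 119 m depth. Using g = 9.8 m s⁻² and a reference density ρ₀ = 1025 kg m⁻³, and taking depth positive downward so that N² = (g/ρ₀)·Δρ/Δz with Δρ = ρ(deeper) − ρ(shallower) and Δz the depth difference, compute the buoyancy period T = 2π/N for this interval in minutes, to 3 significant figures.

Δρ = 1026.026 − 1024.114 = 1.912 kg m⁻³ over Δz = 119 − 71 = 48 m.
N² = (9.8/1025) × (1.912/48) = 3.8085 × 10⁻⁴ s⁻².
N = √(3.8085 × 10⁻⁴) = 0.019515 rad s⁻¹, so T = 2π/N = 321.97 s = 5.3662 min ≈ 5.37 min.

5.37 min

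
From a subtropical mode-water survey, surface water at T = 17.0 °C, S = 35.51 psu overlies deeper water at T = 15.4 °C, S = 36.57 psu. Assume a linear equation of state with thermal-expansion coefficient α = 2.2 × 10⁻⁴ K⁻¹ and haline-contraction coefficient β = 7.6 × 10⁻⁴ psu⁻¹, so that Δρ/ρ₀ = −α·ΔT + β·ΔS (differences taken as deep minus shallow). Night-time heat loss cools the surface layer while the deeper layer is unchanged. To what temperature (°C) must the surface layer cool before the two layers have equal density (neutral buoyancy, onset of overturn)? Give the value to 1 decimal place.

Neutral buoyancy requires Δρ = 0, i.e. −α(T_deep − T_surf′) + β(S_deep − S_surf) = 0.
T_surf′ = T_deep − (β/α)·ΔS = 15.4 − (7.6 × 10⁻⁴/2.2 × 10⁻⁴)·(+1.06) = 11.738 °C.
Cooling required: 17.0 − (11.738) = 5.262 °C.

11.7 °C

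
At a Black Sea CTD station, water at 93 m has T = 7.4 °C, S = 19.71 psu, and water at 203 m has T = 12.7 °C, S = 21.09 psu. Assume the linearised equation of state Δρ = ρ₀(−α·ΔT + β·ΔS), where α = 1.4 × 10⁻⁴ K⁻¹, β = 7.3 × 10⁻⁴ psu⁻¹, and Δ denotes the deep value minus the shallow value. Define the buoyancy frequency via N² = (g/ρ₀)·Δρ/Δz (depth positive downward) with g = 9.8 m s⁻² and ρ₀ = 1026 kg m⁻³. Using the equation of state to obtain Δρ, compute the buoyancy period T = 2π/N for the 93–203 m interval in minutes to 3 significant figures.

21.5 min

ΔT = +5.3 K, ΔS = +1.38 psu (deep − shallow).
Δρ/ρ₀ = −αΔT + βΔS = -7.42 × 10⁻⁴ + 1.0074 × 10⁻³ = 2.654 × 10⁻⁴, so Δρ ≈ 0.2723 kg m⁻³.
N² = (g/ρ₀)·Δρ/Δz = g·(Δρ/ρ₀)/Δz = 9.8 × 2.654 × 10⁻⁴ / 110 = 2.3645 × 10⁻⁵ s⁻².
N = √(2.3645 × 10⁻⁵) = 4.8626 × 10⁻³ rad s⁻¹ → T = 2π/N = 1.2921 × 10³ s = 21.535 min ≈ 21.5 min.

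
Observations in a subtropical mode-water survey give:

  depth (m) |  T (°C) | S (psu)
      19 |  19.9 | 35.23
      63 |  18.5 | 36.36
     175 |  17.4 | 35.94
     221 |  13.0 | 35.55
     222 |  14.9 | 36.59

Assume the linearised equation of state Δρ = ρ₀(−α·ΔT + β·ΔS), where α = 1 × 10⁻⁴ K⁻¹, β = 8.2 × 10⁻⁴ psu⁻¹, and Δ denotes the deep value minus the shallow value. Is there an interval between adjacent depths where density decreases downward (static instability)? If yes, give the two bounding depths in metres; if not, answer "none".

63–175 m

Evaluate Δρ/ρ₀ = −αΔT + βΔS across each adjacent pair:
  19–63 m: −αΔT+βΔS = −(1 × 10⁻⁴)(-1.4)+(8.2 × 10⁻⁴)(+1.13) = 1.1 × 10⁻³ → stable
  63–175 m: −αΔT+βΔS = −(1 × 10⁻⁴)(-1.1)+(8.2 × 10⁻⁴)(-0.42) = -2.3 × 10⁻⁴ → UNSTABLE
  175–221 m: −αΔT+βΔS = −(1 × 10⁻⁴)(-4.4)+(8.2 × 10⁻⁴)(-0.39) = 1.2 × 10⁻⁴ → stable
  221–222 m: −αΔT+βΔS = −(1 × 10⁻⁴)(+1.9)+(8.2 × 10⁻⁴)(+1.04) = 6.6 × 10⁻⁴ → stable
The 63–175 m interval has Δρ < 0: lighter water underlies denser water.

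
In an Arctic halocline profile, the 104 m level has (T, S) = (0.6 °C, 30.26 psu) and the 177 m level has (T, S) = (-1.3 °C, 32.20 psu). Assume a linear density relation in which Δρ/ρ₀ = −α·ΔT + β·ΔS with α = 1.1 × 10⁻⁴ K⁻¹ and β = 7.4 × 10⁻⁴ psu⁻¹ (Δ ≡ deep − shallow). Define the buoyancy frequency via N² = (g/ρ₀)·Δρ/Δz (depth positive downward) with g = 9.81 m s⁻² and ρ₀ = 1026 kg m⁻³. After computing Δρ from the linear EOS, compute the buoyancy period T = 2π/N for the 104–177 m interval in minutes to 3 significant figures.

7.04 min

ΔT = -1.9 K, ΔS = +1.94 psu (deep − shallow).
Δρ/ρ₀ = −αΔT + βΔS = 2.09 × 10⁻⁴ + 1.4356 × 10⁻³ = 1.6446 × 10⁻³, so Δρ ≈ 1.687 kg m⁻³.
N² = (g/ρ₀)·Δρ/Δz = g·(Δρ/ρ₀)/Δz = 9.81 × 1.6446 × 10⁻³ / 73 = 2.2101 × 10⁻⁴ s⁻².
N = √(2.2101 × 10⁻⁴) = 0.014866 rad s⁻¹ → T = 2π/N = 422.65 s = 7.0442 min ≈ 7.04 min.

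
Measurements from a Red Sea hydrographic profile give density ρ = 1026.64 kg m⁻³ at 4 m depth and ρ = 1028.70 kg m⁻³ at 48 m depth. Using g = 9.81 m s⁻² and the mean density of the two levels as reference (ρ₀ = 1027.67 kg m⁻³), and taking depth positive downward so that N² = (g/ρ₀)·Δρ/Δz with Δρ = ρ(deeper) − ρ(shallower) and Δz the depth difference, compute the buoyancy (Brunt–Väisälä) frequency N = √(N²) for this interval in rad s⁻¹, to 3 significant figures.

0.0211 rad s⁻¹

Δρ = 1028.70 − 1026.64 = 2.06 kg m⁻³ over Δz = 48 − 4 = 44 m.
N² = (9.81/1027.67) × (2.06/44) = 4.4692 × 10⁻⁴ s⁻².
N = √(4.4692 × 10⁻⁴) = 0.021140 rad s⁻¹ ≈ 0.0211 rad s⁻¹.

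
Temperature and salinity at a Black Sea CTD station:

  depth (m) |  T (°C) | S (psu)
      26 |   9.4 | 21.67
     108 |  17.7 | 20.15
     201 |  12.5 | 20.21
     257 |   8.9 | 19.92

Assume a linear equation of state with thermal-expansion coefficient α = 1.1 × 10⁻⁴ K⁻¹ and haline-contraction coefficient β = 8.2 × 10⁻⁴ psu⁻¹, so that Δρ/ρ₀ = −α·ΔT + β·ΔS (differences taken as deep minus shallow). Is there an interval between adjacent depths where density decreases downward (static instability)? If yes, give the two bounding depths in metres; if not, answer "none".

26–108 m

Evaluate Δρ/ρ₀ = −αΔT + βΔS across each adjacent pair:
  26–108 m: −αΔT+βΔS = −(1.1 × 10⁻⁴)(+8.3)+(8.2 × 10⁻⁴)(-1.52) = -2.2 × 10⁻³ → UNSTABLE
  108–201 m: −αΔT+βΔS = −(1.1 × 10⁻⁴)(-5.2)+(8.2 × 10⁻⁴)(+0.06) = 6.2 × 10⁻⁴ → stable
  201–257 m: −αΔT+βΔS = −(1.1 × 10⁻⁴)(-3.6)+(8.2 × 10⁻⁴)(-0.29) = 1.6 × 10⁻⁴ → stable
The 26–108 m interval has Δρ < 0: lighter water underlies denser water.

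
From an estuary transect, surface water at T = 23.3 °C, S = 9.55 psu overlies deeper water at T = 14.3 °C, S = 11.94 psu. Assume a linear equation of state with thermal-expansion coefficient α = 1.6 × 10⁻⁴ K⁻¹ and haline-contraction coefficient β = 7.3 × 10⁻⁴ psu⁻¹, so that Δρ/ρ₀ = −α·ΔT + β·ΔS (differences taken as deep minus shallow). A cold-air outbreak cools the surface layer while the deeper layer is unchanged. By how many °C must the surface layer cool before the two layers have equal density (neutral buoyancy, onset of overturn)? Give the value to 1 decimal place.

Neutral buoyancy requires Δρ = 0, i.e. −α(T_deep − T_surf′) + β(S_deep − S_surf) = 0.
T_surf′ = T_deep − (β/α)·ΔS = 14.3 − (7.3 × 10⁻⁴/1.6 × 10⁻⁴)·(+2.39) = 3.396 °C.
Cooling required: 23.3 − (3.396) = 19.904 °C.

19.9 °C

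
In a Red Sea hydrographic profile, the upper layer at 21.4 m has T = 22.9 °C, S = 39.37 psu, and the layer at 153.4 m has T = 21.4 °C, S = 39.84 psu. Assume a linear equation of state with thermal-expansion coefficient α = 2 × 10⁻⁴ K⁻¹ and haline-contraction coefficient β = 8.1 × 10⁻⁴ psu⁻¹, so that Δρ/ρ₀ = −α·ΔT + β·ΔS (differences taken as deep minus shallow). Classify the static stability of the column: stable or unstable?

stable

ΔT = 21.4 − 22.9 = -1.5 K and ΔS = 39.84 − 39.37 = +0.47 psu (deep − shallow).
−αΔT = 3.00 × 10⁻⁴; βΔS = 3.807 × 10⁻⁴; sum Δρ/ρ₀ = 6.807 × 10⁻⁴.
Δρ/ρ₀ > 0, so Δρ > 0: deeper water is denser → statically stable.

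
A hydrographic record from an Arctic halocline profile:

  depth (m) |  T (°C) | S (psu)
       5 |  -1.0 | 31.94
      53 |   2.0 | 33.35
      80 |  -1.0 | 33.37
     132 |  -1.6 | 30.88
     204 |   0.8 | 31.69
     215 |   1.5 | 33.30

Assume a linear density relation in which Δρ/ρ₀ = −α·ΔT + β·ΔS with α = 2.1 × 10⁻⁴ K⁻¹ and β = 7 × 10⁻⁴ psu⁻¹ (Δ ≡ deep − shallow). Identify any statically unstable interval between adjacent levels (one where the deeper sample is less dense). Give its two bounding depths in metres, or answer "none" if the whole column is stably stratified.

Evaluate Δρ/ρ₀ = −αΔT + βΔS across each adjacent pair:
  5–53 m: −αΔT+βΔS = −(2.1 × 10⁻⁴)(+3.0)+(7 × 10⁻⁴)(+1.41) = 3.6 × 10⁻⁴ → stable
  53–80 m: −αΔT+βΔS = −(2.1 × 10⁻⁴)(-3.0)+(7 × 10⁻⁴)(+0.02) = 6.4 × 10⁻⁴ → stable
  80–132 m: −αΔT+βΔS = −(2.1 × 10⁻⁴)(-0.6)+(7 × 10⁻⁴)(-2.49) = -1.6 × 10⁻³ → UNSTABLE
  132–204 m: −αΔT+βΔS = −(2.1 × 10⁻⁴)(+2.4)+(7 × 10⁻⁴)(+0.81) = 6.3 × 10⁻⁵ → stable
  204–215 m: −αΔT+βΔS = −(2.1 × 10⁻⁴)(+0.7)+(7 × 10⁻⁴)(+1.61) = 9.8 × 10⁻⁴ → stable
The 80–132 m interval has Δρ < 0: lighter water underlies denser water.

80–132 m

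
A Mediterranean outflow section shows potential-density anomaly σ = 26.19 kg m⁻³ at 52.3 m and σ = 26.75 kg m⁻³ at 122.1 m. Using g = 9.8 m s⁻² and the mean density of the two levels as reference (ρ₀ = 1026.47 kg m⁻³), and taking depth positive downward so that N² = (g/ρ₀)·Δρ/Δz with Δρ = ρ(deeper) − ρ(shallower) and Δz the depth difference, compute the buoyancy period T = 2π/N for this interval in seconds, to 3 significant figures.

Δρ = 1026.75 − 1026.19 = 0.56 kg m⁻³ over Δz = 122.1 − 52.3 = 69.8 m.
N² = (9.8/1026.47) × (0.56/69.8) = 7.6597 × 10⁻⁵ s⁻².
N = √(7.6597 × 10⁻⁵) = 8.7520 × 10⁻³ rad s⁻¹, so T = 2π/N = 717.91 s ≈ 718 s.

718 s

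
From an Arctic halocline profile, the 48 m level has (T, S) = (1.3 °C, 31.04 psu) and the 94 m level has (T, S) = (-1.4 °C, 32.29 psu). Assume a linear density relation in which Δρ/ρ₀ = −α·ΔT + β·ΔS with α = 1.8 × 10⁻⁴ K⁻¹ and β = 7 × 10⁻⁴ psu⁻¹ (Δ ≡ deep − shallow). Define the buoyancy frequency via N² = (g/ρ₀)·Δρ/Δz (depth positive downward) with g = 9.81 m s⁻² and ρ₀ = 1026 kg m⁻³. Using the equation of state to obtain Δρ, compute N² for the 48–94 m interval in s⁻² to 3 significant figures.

ΔT = -2.7 K, ΔS = +1.25 psu (deep − shallow).
Δρ/ρ₀ = −αΔT + βΔS = 4.86 × 10⁻⁴ + 8.75 × 10⁻⁴ = 1.361 × 10⁻³, so Δρ ≈ 1.396 kg m⁻³.
N² = (g/ρ₀)·Δρ/Δz = g·(Δρ/ρ₀)/Δz = 9.81 × 1.361 × 10⁻³ / 46 = 2.9025 × 10⁻⁴ s⁻² ≈ 2.90 × 10⁻⁴ s⁻².

2.90 × 10⁻⁴ s⁻²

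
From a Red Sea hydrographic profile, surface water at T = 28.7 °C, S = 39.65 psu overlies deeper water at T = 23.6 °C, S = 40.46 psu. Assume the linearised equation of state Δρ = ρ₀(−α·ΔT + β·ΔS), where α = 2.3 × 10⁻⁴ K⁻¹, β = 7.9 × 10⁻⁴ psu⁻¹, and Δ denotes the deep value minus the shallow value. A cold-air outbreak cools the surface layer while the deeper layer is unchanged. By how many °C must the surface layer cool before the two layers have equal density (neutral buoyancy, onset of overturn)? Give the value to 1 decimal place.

Neutral buoyancy requires Δρ = 0, i.e. −α(T_deep − T_surf′) + β(S_deep − S_surf) = 0.
T_surf′ = T_deep − (β/α)·ΔS = 23.6 − (7.9 × 10⁻⁴/2.3 × 10⁻⁴)·(+0.81) = 20.818 °C.
Cooling required: 28.7 − (20.818) = 7.882 °C.

7.9 °C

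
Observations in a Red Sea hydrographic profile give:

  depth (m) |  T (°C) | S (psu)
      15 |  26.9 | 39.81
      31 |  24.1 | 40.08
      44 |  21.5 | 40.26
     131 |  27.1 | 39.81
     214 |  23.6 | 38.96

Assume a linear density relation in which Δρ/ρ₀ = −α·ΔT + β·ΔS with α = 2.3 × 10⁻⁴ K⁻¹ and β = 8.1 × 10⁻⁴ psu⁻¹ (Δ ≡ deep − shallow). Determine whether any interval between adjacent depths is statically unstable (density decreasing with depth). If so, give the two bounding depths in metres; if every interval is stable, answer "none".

Evaluate Δρ/ρ₀ = −αΔT + βΔS across each adjacent pair:
  15–31 m: −αΔT+βΔS = −(2.3 × 10⁻⁴)(-2.8)+(8.1 × 10⁻⁴)(+0.27) = 8.6 × 10⁻⁴ → stable
  31–44 m: −αΔT+βΔS = −(2.3 × 10⁻⁴)(-2.6)+(8.1 × 10⁻⁴)(+0.18) = 7.4 × 10⁻⁴ → stable
  44–131 m: −αΔT+βΔS = −(2.3 × 10⁻⁴)(+5.6)+(8.1 × 10⁻⁴)(-0.45) = -1.7 × 10⁻³ → UNSTABLE
  131–214 m: −αΔT+βΔS = −(2.3 × 10⁻⁴)(-3.5)+(8.1 × 10⁻⁴)(-0.85) = 1.2 × 10⁻⁴ → stable
The 44–131 m interval has Δρ < 0: lighter water underlies denser water.

44–131 m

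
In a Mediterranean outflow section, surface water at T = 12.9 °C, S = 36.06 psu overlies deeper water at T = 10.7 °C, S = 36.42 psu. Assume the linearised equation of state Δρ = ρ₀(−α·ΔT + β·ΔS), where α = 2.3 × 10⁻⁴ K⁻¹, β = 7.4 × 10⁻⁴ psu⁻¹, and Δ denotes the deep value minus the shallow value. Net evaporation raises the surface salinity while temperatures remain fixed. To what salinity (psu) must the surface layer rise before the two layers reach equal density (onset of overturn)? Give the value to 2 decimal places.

37.10 psu

Neutral buoyancy requires −α(T_deep − T_surf) + β(S_deep − S_surf′) = 0.
S_surf′ = S_deep − (α/β)·ΔT = 36.42 − (2.3 × 10⁻⁴/7.4 × 10⁻⁴)·(-2.2) = 37.1038 psu.
Increase required: 37.1038 − 36.06 = 1.0438 psu.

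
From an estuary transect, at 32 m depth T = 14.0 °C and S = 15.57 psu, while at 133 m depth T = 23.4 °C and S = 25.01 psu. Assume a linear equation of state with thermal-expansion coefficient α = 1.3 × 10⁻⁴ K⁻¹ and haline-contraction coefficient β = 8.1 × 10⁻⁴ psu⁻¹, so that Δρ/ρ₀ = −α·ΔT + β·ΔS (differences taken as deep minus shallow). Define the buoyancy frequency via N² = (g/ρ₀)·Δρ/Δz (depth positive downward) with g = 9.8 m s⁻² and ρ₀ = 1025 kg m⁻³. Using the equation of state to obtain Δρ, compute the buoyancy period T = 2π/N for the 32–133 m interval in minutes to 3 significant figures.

ΔT = +9.4 K, ΔS = +9.44 psu (deep − shallow).
Δρ/ρ₀ = −αΔT + βΔS = -1.222 × 10⁻³ + 7.6464 × 10⁻³ = 6.4244 × 10⁻³, so Δρ ≈ 6.585 kg m⁻³.
N² = (g/ρ₀)·Δρ/Δz = g·(Δρ/ρ₀)/Δz = 9.8 × 6.4244 × 10⁻³ / 101 = 6.2336 × 10⁻⁴ s⁻².
N = √(6.2336 × 10⁻⁴) = 0.024967 rad s⁻¹ → T = 2π/N = 251.66 s = 4.1943 min ≈ 4.19 min.

4.19 min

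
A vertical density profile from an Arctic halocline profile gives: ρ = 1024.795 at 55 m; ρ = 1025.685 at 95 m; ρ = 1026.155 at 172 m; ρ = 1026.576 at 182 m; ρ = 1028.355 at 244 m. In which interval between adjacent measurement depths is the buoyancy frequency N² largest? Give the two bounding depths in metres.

Compute the density gradient over each adjacent pair:
  55–95 m: Δρ/Δz = 0.890/40 = 0.022 kg m⁻⁴
  95–172 m: Δρ/Δz = 0.470/77 = 6.1 × 10⁻³ kg m⁻⁴
  172–182 m: Δρ/Δz = 0.421/10 = 0.042 kg m⁻⁴
  182–244 m: Δρ/Δz = 1.779/62 = 0.029 kg m⁻⁴
The largest gradient is in the 172–182 m interval — the pycnocline.

172–182 m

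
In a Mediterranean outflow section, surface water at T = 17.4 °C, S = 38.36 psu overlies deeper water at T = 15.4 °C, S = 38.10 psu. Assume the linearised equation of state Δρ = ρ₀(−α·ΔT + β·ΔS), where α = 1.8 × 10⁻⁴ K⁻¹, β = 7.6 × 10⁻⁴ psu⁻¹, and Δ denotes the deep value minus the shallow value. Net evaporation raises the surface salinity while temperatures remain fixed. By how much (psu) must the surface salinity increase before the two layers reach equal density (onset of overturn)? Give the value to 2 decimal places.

Neutral buoyancy requires −α(T_deep − T_surf) + β(S_deep − S_surf′) = 0.
S_surf′ = S_deep − (α/β)·ΔT = 38.10 − (1.8 × 10⁻⁴/7.6 × 10⁻⁴)·(-2.0) = 38.5737 psu.
Increase required: 38.5737 − 38.36 = 0.2137 psu.

0.21 psu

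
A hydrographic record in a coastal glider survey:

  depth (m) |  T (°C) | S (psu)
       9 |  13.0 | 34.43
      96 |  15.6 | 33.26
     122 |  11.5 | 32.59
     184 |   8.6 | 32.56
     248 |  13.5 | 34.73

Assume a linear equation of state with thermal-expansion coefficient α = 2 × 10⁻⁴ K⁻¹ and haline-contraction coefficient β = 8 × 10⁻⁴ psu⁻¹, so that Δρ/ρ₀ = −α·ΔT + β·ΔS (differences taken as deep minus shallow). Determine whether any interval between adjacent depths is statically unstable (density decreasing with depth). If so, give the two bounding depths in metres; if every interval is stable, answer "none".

9–96 m

Evaluate Δρ/ρ₀ = −αΔT + βΔS across each adjacent pair:
  9–96 m: −αΔT+βΔS = −(2 × 10⁻⁴)(+2.6)+(8 × 10⁻⁴)(-1.17) = -1.5 × 10⁻³ → UNSTABLE
  96–122 m: −αΔT+βΔS = −(2 × 10⁻⁴)(-4.1)+(8 × 10⁻⁴)(-0.67) = 2.8 × 10⁻⁴ → stable
  122–184 m: −αΔT+βΔS = −(2 × 10⁻⁴)(-2.9)+(8 × 10⁻⁴)(-0.03) = 5.6 × 10⁻⁴ → stable
  184–248 m: −αΔT+βΔS = −(2 × 10⁻⁴)(+4.9)+(8 × 10⁻⁴)(+2.17) = 7.6 × 10⁻⁴ → stable
The 9–96 m interval has Δρ < 0: lighter water underlies denser water.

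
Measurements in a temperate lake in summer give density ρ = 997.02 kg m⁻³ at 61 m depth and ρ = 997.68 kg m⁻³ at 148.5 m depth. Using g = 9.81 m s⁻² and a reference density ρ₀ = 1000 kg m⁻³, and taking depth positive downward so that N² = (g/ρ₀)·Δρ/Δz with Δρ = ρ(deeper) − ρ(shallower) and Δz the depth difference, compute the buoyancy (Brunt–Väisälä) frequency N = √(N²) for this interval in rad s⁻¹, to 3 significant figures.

Δρ = 997.68 − 997.02 = 0.66 kg m⁻³ over Δz = 148.5 − 61 = 87.5 m.
N² = (9.81/1000) × (0.66/87.5) = 7.3995 × 10⁻⁵ s⁻².
N = √(7.3995 × 10⁻⁵) = 8.6020 × 10⁻³ rad s⁻¹ ≈ 8.60 × 10⁻³ rad s⁻¹.

8.60 × 10⁻³ rad s⁻¹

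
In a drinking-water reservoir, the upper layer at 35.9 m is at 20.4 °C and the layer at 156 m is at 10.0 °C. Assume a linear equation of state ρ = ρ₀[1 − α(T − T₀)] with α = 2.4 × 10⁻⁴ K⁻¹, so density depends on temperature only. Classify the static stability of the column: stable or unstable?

ΔT = 10.0 − 20.4 = -10.4 K, so Δρ/ρ₀ = −αΔT = 2.496 × 10⁻³.
Δρ/ρ₀ > 0, so Δρ > 0: deeper water is denser → statically stable.

stable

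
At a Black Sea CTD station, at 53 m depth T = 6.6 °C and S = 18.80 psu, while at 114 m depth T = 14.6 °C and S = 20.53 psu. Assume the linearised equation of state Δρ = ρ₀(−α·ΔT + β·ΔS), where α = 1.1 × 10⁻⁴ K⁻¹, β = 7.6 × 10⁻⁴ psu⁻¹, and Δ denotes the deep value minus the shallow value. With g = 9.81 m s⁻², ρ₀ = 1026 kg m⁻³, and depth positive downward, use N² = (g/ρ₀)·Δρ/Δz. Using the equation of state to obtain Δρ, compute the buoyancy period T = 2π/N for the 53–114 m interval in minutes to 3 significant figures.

12.5 min

ΔT = +8.0 K, ΔS = +1.73 psu (deep − shallow).
Δρ/ρ₀ = −αΔT + βΔS = -8.80 × 10⁻⁴ + 1.3148 × 10⁻³ = 4.348 × 10⁻⁴, so Δρ ≈ 0.4461 kg m⁻³.
N² = (g/ρ₀)·Δρ/Δz = g·(Δρ/ρ₀)/Δz = 9.81 × 4.348 × 10⁻⁴ / 61 = 6.9924 × 10⁻⁵ s⁻².
N = √(6.9924 × 10⁻⁵) = 8.3621 × 10⁻³ rad s⁻¹ → T = 2π/N = 751.39 s = 12.523 min ≈ 12.5 min.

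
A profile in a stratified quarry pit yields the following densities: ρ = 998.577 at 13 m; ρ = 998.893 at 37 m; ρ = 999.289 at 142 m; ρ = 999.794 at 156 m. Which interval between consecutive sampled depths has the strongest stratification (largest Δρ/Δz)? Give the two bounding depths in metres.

Compute the density gradient over each adjacent pair:
  13–37 m: Δρ/Δz = 0.316/24 = 0.013 kg m⁻⁴
  37–142 m: Δρ/Δz = 0.396/105 = 3.8 × 10⁻³ kg m⁻⁴
  142–156 m: Δρ/Δz = 0.505/14 = 0.036 kg m⁻⁴
The largest gradient is in the 142–156 m interval — the pycnocline.

142–156 m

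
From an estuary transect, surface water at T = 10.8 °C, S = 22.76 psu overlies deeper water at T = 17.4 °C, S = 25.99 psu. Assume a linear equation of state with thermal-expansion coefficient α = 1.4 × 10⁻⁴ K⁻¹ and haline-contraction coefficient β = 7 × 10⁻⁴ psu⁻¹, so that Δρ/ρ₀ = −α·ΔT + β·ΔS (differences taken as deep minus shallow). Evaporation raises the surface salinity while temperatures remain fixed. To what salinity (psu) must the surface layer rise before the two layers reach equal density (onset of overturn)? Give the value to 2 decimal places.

24.67 psu

Neutral buoyancy requires −α(T_deep − T_surf) + β(S_deep − S_surf′) = 0.
S_surf′ = S_deep − (α/β)·ΔT = 25.99 − (1.4 × 10⁻⁴/7 × 10⁻⁴)·(+6.6) = 24.6700 psu.
Increase required: 24.6700 − 22.76 = 1.9100 psu.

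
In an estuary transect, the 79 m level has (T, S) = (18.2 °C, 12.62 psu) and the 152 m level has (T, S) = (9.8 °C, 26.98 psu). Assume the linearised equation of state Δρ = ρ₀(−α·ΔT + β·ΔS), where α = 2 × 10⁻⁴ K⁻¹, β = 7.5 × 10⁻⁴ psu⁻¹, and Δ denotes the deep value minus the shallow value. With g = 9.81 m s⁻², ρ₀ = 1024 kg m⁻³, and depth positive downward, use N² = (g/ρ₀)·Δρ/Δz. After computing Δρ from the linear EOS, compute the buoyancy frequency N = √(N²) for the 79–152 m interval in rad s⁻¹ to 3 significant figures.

0.0409 rad s⁻¹

ΔT = -8.4 K, ΔS = +14.36 psu (deep − shallow).
Δρ/ρ₀ = −αΔT + βΔS = 1.68 × 10⁻³ + 0.01077 = 0.01245, so Δρ ≈ 12.75 kg m⁻³.
N² = (g/ρ₀)·Δρ/Δz = g·(Δρ/ρ₀)/Δz = 9.81 × 0.01245 / 73 = 1.6731 × 10⁻³ s⁻².
N = √(1.6731 × 10⁻³) = 0.040904 rad s⁻¹ ≈ 0.0409 rad s⁻¹.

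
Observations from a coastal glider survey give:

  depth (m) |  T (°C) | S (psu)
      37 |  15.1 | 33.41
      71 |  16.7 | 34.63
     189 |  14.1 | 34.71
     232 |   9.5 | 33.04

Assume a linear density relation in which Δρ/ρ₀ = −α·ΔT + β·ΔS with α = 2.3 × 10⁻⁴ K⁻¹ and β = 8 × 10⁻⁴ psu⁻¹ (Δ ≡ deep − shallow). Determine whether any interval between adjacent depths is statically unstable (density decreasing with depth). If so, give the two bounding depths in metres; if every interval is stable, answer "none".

Evaluate Δρ/ρ₀ = −αΔT + βΔS across each adjacent pair:
  37–71 m: −αΔT+βΔS = −(2.3 × 10⁻⁴)(+1.6)+(8 × 10⁻⁴)(+1.22) = 6.1 × 10⁻⁴ → stable
  71–189 m: −αΔT+βΔS = −(2.3 × 10⁻⁴)(-2.6)+(8 × 10⁻⁴)(+0.08) = 6.6 × 10⁻⁴ → stable
  189–232 m: −αΔT+βΔS = −(2.3 × 10⁻⁴)(-4.6)+(8 × 10⁻⁴)(-1.67) = -2.8 × 10⁻⁴ → UNSTABLE
The 189–232 m interval has Δρ < 0: lighter water underlies denser water.

189–232 m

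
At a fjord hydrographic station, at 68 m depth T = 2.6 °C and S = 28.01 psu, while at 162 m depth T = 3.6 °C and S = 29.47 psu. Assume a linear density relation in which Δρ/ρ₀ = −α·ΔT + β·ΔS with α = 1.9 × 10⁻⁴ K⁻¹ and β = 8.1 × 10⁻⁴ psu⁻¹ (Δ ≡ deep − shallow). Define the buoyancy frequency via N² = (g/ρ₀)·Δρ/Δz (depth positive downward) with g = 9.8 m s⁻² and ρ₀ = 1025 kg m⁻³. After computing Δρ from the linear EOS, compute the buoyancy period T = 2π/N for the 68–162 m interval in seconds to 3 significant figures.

618 s

ΔT = +1.0 K, ΔS = +1.46 psu (deep − shallow).
Δρ/ρ₀ = −αΔT + βΔS = -1.90 × 10⁻⁴ + 1.1826 × 10⁻³ = 9.926 × 10⁻⁴, so Δρ ≈ 1.017 kg m⁻³.
N² = (g/ρ₀)·Δρ/Δz = g·(Δρ/ρ₀)/Δz = 9.8 × 9.926 × 10⁻⁴ / 94 = 1.0348 × 10⁻⁴ s⁻².
N = √(1.0348 × 10⁻⁴) = 0.010173 rad s⁻¹ → T = 2π/N = 617.63 s ≈ 618 s.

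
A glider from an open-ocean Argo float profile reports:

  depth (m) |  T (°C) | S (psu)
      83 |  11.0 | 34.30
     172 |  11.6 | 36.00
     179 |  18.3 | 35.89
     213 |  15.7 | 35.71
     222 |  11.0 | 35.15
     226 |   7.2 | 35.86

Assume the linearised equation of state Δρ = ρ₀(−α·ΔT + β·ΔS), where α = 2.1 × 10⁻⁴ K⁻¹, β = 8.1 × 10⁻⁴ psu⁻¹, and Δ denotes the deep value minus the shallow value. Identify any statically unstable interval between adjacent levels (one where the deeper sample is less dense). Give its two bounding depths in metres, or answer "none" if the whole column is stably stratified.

172–179 m

Evaluate Δρ/ρ₀ = −αΔT + βΔS across each adjacent pair:
  83–172 m: −αΔT+βΔS = −(2.1 × 10⁻⁴)(+0.6)+(8.1 × 10⁻⁴)(+1.70) = 1.3 × 10⁻³ → stable
  172–179 m: −αΔT+βΔS = −(2.1 × 10⁻⁴)(+6.7)+(8.1 × 10⁻⁴)(-0.11) = -1.5 × 10⁻³ → UNSTABLE
  179–213 m: −αΔT+βΔS = −(2.1 × 10⁻⁴)(-2.6)+(8.1 × 10⁻⁴)(-0.18) = 4.0 × 10⁻⁴ → stable
  213–222 m: −αΔT+βΔS = −(2.1 × 10⁻⁴)(-4.7)+(8.1 × 10⁻⁴)(-0.56) = 5.3 × 10⁻⁴ → stable
  222–226 m: −αΔT+βΔS = −(2.1 × 10⁻⁴)(-3.8)+(8.1 × 10⁻⁴)(+0.71) = 1.4 × 10⁻³ → stable
The 172–179 m interval has Δρ < 0: lighter water underlies denser water.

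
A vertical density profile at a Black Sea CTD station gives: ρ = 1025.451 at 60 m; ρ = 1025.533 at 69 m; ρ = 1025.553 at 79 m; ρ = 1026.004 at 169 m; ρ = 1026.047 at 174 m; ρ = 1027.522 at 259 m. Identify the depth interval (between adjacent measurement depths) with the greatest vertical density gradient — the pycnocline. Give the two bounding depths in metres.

Compute the density gradient over each adjacent pair:
  60–69 m: Δρ/Δz = 0.082/9 = 9.1 × 10⁻³ kg m⁻⁴
  69–79 m: Δρ/Δz = 0.020/10 = 2.0 × 10⁻³ kg m⁻⁴
  79–169 m: Δρ/Δz = 0.451/90 = 5.0 × 10⁻³ kg m⁻⁴
  169–174 m: Δρ/Δz = 0.043/5 = 8.6 × 10⁻³ kg m⁻⁴
  174–259 m: Δρ/Δz = 1.475/85 = 0.017 kg m⁻⁴
The largest gradient is in the 174–259 m interval — the pycnocline.

174–259 m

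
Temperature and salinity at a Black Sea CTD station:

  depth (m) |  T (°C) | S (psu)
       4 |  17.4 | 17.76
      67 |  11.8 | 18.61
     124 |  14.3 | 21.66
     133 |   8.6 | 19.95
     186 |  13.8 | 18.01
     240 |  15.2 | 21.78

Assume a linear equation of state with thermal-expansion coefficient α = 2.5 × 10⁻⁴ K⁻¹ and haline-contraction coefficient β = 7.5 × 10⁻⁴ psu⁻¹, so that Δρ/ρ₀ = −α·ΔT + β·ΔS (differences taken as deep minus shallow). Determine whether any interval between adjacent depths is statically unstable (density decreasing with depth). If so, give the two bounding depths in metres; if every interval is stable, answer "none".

133–186 m

Evaluate Δρ/ρ₀ = −αΔT + βΔS across each adjacent pair:
  4–67 m: −αΔT+βΔS = −(2.5 × 10⁻⁴)(-5.6)+(7.5 × 10⁻⁴)(+0.85) = 2.0 × 10⁻³ → stable
  67–124 m: −αΔT+βΔS = −(2.5 × 10⁻⁴)(+2.5)+(7.5 × 10⁻⁴)(+3.05) = 1.7 × 10⁻³ → stable
  124–133 m: −αΔT+βΔS = −(2.5 × 10⁻⁴)(-5.7)+(7.5 × 10⁻⁴)(-1.71) = 1.4 × 10⁻⁴ → stable
  133–186 m: −αΔT+βΔS = −(2.5 × 10⁻⁴)(+5.2)+(7.5 × 10⁻⁴)(-1.94) = -2.8 × 10⁻³ → UNSTABLE
  186–240 m: −αΔT+βΔS = −(2.5 × 10⁻⁴)(+1.4)+(7.5 × 10⁻⁴)(+3.77) = 2.5 × 10⁻³ → stable
The 133–186 m interval has Δρ < 0: lighter water underlies denser water.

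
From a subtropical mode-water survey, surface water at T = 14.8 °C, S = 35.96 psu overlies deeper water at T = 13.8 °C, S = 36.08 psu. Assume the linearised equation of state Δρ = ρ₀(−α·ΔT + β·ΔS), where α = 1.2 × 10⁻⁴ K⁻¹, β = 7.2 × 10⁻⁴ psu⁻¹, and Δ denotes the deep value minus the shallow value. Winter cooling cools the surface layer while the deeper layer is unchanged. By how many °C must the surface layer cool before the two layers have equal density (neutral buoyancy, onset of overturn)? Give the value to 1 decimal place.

1.7 °C

Neutral buoyancy requires Δρ = 0, i.e. −α(T_deep − T_surf′) + β(S_deep − S_surf) = 0.
T_surf′ = T_deep − (β/α)·ΔS = 13.8 − (7.2 × 10⁻⁴/1.2 × 10⁻⁴)·(+0.12) = 13.080 °C.
Cooling required: 14.8 − (13.080) = 1.720 °C.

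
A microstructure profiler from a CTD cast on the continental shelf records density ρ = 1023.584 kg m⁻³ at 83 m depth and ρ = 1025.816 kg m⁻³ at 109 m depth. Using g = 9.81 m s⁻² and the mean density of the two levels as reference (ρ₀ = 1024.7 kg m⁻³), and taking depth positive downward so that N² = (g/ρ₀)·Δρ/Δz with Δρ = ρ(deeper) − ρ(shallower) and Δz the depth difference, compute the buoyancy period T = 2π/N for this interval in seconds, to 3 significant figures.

219 s

Δρ = 1025.816 − 1023.584 = 2.232 kg m⁻³ over Δz = 109 − 83 = 26 m.
N² = (9.81/1024.7) × (2.232/26) = 8.2185 × 10⁻⁴ s⁻².
N = √(8.2185 × 10⁻⁴) = 0.028668 rad s⁻¹, so T = 2π/N = 219.17 s ≈ 219 s.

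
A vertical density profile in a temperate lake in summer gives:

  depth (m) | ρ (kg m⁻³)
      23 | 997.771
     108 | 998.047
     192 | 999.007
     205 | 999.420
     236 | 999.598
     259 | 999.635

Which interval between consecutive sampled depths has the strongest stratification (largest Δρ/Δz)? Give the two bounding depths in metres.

Compute the density gradient over each adjacent pair:
  23–108 m: Δρ/Δz = 0.276/85 = 3.2 × 10⁻³ kg m⁻⁴
  108–192 m: Δρ/Δz = 0.960/84 = 0.011 kg m⁻⁴
  192–205 m: Δρ/Δz = 0.413/13 = 0.032 kg m⁻⁴
  205–236 m: Δρ/Δz = 0.178/31 = 5.7 × 10⁻³ kg m⁻⁴
  236–259 m: Δρ/Δz = 0.037/23 = 1.6 × 10⁻³ kg m⁻⁴
The largest gradient is in the 192–205 m interval — the pycnocline.

192–205 m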